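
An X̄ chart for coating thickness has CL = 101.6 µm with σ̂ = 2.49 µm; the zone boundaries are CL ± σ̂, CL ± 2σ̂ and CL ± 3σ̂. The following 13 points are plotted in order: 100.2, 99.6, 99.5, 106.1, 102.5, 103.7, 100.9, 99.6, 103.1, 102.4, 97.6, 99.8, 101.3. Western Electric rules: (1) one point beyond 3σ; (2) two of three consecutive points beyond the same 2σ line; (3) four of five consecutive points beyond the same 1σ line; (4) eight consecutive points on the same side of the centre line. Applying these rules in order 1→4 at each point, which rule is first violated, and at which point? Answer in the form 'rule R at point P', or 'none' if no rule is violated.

none

Zone of each point (C = within 1σ̂, B = 1σ̂–2σ̂, A = 2σ̂–3σ̂, * = beyond 3σ̂; sign = side of CL): 1:-C, 2:-C, 3:-C, 4:+B, 5:+C, 6:+C, 7:-C, 8:-C, 9:+C, 10:+C, 11:-B, 12:-C, 13:-C
No rule fires across all 13 points.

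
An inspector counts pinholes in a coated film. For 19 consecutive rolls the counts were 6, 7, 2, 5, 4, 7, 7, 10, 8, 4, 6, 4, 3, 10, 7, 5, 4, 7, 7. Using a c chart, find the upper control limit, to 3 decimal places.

c̄ = (6 + 7 + 2 + 5 + 4 + 7 + 7 + 10 + 8 + 4 + 6 + 4 + 3 + 10 + 7 + 5 + 4 + 7 + 7) / 19 = 113 / 19 = 5.9474
UCL = c̄ + 3√c̄ = 5.9474 + 3 × √5.9474 = 5.9474 + 3 × 2.4387 = 13.2635

13.264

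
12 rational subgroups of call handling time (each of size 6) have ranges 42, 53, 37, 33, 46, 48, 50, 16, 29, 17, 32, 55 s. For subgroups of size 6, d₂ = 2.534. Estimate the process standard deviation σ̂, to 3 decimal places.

15.062

R̄ = (42 + 53 + 37 + 33 + 46 + 48 + 50 + 16 + 29 + 17 + 32 + 55) / 12 = 38.1667
σ̂ = R̄ / d₂ = 38.1667 / 2.534 = 15.0618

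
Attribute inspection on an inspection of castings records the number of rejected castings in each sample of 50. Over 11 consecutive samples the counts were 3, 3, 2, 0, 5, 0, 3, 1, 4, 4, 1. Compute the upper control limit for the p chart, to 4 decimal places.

0.1373

p̄ = Σdᵢ / (k·n) = 26 / (11 × 50) = 0.04727
UCL = p̄ + 3·√(p̄(1−p̄)/n) = 0.04727 + 3 × √(0.04727×0.95273/50) = 0.04727 + 3 × 0.03001 = 0.13731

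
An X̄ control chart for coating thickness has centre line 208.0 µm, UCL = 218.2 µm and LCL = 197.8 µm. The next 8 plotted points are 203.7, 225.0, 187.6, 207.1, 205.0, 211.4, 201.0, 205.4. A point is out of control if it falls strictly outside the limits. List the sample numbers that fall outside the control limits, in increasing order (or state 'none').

Compare each point to [197.8, 218.2]: sample 2 = 225.0 > UCL; sample 3 = 187.6 < LCL.

2, 3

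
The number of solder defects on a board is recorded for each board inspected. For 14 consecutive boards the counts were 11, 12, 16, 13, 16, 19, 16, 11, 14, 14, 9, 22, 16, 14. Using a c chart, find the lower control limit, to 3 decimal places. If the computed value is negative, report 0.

c̄ = (11 + 12 + 16 + 13 + 16 + 19 + 16 + 11 + 14 + 14 + 9 + 22 + 16 + 14) / 14 = 203 / 14 = 14.5000
LCL = c̄ − 3√c̄ = 14.5000 − 3 × 3.8079 = 3.0763

3.076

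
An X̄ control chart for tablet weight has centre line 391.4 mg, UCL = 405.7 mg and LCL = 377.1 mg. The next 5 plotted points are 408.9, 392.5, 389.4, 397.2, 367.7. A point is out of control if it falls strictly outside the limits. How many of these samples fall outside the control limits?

2

Compare each point to [377.1, 405.7]: sample 1 = 408.9 > UCL; sample 5 = 367.7 < LCL.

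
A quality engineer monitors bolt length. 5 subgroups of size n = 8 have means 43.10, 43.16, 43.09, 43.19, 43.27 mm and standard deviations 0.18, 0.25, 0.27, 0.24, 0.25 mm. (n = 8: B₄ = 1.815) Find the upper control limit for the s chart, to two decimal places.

0.43

s̄ = (0.18 + 0.25 + 0.27 + 0.24 + 0.25) / 5 = 0.2380
UCL_s = B₄·s̄ = 1.815 × 0.2380 = 0.4320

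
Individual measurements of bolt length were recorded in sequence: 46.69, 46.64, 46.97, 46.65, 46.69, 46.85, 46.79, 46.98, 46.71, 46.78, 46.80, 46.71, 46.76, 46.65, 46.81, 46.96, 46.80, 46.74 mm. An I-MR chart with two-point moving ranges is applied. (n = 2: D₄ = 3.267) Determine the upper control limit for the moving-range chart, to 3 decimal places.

Moving ranges: 0.05, 0.33, 0.32, 0.04, 0.16, 0.06, 0.19, 0.27, 0.07, 0.02, 0.09, 0.05, 0.11, 0.16, 0.15, 0.16, 0.06; M̄R̄ = 2.2900 / 17 = 0.1347
UCL_MR = D₄·M̄R̄ = 3.267 × 0.1347 = 0.4401

0.440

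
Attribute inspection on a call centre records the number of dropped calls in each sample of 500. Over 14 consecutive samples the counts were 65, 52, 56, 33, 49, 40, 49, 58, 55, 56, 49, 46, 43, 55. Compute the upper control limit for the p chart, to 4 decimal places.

p̄ = Σdᵢ / (k·n) = 706 / (14 × 500) = 0.10086
UCL = p̄ + 3·√(p̄(1−p̄)/n) = 0.10086 + 3 × √(0.10086×0.89914/500) = 0.10086 + 3 × 0.01347 = 0.14126

0.1413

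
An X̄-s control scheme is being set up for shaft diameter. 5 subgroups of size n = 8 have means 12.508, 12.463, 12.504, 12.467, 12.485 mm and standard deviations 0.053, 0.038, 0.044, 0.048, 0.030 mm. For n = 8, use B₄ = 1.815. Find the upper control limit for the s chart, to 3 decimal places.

0.077

s̄ = (0.053 + 0.038 + 0.044 + 0.048 + 0.030) / 5 = 0.0426
UCL_s = B₄·s̄ = 1.815 × 0.0426 = 0.0773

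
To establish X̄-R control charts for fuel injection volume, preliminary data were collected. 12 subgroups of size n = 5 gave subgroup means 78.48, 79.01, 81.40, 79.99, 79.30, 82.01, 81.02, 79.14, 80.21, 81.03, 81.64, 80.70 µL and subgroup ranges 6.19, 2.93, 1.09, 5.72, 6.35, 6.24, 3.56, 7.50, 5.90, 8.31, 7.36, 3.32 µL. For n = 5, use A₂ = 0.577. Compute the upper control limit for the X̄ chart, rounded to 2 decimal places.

X̄̄ = (78.48 + 79.01 + 81.40 + 79.99 + 79.30 + 82.01 + 81.02 + 79.14 + 80.21 + 81.03 + 81.64 + 80.70) / 12 = 963.9300 / 12 = 80.3275
R̄ = (6.19 + 2.93 + 1.09 + 5.72 + 6.35 + 6.24 + 3.56 + 7.50 + 5.90 + 8.31 + 7.36 + 3.32) / 12 = 64.4700 / 12 = 5.3725
UCL = X̄̄ + A₂·R̄ = 80.3275 + 0.577 × 5.3725 = 83.4274

83.43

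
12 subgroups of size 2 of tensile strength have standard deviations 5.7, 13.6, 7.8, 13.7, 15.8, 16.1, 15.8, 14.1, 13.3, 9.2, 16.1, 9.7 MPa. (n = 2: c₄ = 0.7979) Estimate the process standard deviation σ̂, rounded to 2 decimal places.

s̄ = (5.7 + 13.6 + 7.8 + 13.7 + 15.8 + 16.1 + 15.8 + 14.1 + 13.3 + 9.2 + 16.1 + 9.7) / 12 = 12.5750
σ̂ = s̄ / c₄ = 12.5750 / 0.7979 = 15.7601

15.76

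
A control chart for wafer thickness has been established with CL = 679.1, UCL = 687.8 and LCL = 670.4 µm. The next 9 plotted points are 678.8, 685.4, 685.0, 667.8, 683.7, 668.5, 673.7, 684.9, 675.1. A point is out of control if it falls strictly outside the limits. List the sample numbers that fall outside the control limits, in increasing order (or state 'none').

Compare each point to [670.4, 687.8]: sample 4 = 667.8 < LCL; sample 6 = 668.5 < LCL.

4, 6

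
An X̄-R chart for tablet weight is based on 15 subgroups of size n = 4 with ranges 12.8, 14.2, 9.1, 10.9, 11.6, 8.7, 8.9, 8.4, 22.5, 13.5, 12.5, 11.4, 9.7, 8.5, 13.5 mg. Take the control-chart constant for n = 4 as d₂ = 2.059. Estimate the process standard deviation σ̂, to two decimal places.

5.71

R̄ = (12.8 + 14.2 + 9.1 + 10.9 + 11.6 + 8.7 + 8.9 + 8.4 + 22.5 + 13.5 + 12.5 + 11.4 + 9.7 + 8.5 + 13.5) / 15 = 11.7467
σ̂ = R̄ / d₂ = 11.7467 / 2.059 = 5.7050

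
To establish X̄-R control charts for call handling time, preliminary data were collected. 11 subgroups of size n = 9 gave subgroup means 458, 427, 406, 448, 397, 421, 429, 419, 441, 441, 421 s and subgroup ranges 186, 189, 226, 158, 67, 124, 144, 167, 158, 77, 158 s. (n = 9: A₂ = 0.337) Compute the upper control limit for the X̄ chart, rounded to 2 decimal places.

X̄̄ = (458 + 427 + 406 + 448 + 397 + 421 + 429 + 419 + 441 + 441 + 421) / 11 = 4708.0000 / 11 = 428.0000
R̄ = (186 + 189 + 226 + 158 + 67 + 124 + 144 + 167 + 158 + 77 + 158) / 11 = 1654.0000 / 11 = 150.3636
UCL = X̄̄ + A₂·R̄ = 428.0000 + 0.337 × 150.3636 = 478.6725

478.67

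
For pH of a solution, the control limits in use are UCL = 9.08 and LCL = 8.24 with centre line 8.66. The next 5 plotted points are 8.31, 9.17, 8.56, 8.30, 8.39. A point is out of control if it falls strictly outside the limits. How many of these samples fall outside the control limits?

1

Compare each point to [8.24, 9.08]: sample 2 = 9.17 > UCL.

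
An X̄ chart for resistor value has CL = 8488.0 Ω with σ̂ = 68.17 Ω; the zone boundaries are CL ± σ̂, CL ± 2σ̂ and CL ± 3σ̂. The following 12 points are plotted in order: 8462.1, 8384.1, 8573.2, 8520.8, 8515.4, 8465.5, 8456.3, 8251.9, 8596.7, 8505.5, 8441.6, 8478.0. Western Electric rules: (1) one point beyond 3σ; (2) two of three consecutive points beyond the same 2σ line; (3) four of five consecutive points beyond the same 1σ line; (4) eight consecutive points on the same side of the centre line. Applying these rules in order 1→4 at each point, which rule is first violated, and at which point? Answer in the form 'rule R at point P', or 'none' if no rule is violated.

rule 1 at point 8

Zone of each point (C = within 1σ̂, B = 1σ̂–2σ̂, A = 2σ̂–3σ̂, * = beyond 3σ̂; sign = side of CL): 1:-C, 2:-B, 3:+B, 4:+C, 5:+C, 6:-C, 7:-C, 8:-*, 9:+B, 10:+C, 11:-C, 12:-C
Rule 1 (one point beyond the 3σ limits) is satisfied at point 8.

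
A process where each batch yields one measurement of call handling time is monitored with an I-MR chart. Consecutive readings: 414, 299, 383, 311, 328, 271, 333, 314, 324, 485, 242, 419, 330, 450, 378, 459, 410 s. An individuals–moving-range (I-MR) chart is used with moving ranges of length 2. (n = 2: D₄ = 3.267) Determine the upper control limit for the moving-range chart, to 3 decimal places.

Moving ranges: 115, 84, 72, 17, 57, 62, 19, 10, 161, 243, 177, 89, 120, 72, 81, 49; M̄R̄ = 1428.0000 / 16 = 89.2500
UCL_MR = D₄·M̄R̄ = 3.267 × 89.2500 = 291.5797

291.580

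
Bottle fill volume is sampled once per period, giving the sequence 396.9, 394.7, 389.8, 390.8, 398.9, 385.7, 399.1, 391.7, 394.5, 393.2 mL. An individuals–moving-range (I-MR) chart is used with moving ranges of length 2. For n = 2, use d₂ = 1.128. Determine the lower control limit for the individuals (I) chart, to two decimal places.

X̄ = (396.9 + 394.7 + 389.8 + 390.8 + 398.9 + 385.7 + 399.1 + 391.7 + 394.5 + 393.2) / 10 = 393.5300
Moving ranges: 2.2, 4.9, 1.0, 8.1, 13.2, 13.4, 7.4, 2.8, 1.3; M̄R̄ = 54.3000 / 9 = 6.0333
LCL = X̄ − 3·M̄R̄/d₂ = 393.5300 − 3 × 6.0333 / 1.128 = 377.4839

377.48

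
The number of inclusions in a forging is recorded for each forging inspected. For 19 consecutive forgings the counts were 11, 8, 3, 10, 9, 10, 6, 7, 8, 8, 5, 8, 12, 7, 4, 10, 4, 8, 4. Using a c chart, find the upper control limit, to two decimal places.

15.68

c̄ = (11 + 8 + 3 + 10 + 9 + 10 + 6 + 7 + 8 + 8 + 5 + 8 + 12 + 7 + 4 + 10 + 4 + 8 + 4) / 19 = 142 / 19 = 7.4737
UCL = c̄ + 3√c̄ = 7.4737 + 3 × √7.4737 = 7.4737 + 3 × 2.7338 = 15.6751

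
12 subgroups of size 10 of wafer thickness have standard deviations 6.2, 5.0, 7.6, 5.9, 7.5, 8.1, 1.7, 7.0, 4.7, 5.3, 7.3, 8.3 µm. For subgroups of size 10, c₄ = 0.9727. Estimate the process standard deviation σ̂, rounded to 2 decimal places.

s̄ = (6.2 + 5.0 + 7.6 + 5.9 + 7.5 + 8.1 + 1.7 + 7.0 + 4.7 + 5.3 + 7.3 + 8.3) / 12 = 6.2167
σ̂ = s̄ / c₄ = 6.2167 / 0.9727 = 6.3911

6.39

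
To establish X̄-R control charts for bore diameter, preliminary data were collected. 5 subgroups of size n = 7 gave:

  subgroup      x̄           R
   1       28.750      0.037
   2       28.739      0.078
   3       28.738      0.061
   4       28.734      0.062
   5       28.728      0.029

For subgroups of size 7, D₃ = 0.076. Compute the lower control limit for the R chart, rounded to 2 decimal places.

R̄ = (0.037 + 0.078 + 0.061 + 0.062 + 0.029) / 5 = 0.2670 / 5 = 0.0534
LCL_R = D₃·R̄ = 0.076 × 0.0534 = 0.0041

0.00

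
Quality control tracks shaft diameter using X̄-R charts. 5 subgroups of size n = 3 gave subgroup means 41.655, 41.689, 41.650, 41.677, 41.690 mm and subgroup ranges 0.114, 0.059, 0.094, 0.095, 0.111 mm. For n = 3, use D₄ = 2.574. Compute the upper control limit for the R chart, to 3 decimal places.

R̄ = (0.114 + 0.059 + 0.094 + 0.095 + 0.111) / 5 = 0.4730 / 5 = 0.0946
UCL_R = D₄·R̄ = 2.574 × 0.0946 = 0.2435

0.244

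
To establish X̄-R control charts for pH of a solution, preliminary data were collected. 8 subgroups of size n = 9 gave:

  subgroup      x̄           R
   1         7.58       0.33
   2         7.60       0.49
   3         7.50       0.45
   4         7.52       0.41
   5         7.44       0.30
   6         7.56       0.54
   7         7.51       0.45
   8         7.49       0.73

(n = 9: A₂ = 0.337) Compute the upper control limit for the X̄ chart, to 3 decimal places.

7.681

X̄̄ = (7.58 + 7.60 + 7.50 + 7.52 + 7.44 + 7.56 + 7.51 + 7.49) / 8 = 60.2000 / 8 = 7.5250
R̄ = (0.33 + 0.49 + 0.45 + 0.41 + 0.30 + 0.54 + 0.45 + 0.73) / 8 = 3.7000 / 8 = 0.4625
UCL = X̄̄ + A₂·R̄ = 7.5250 + 0.337 × 0.4625 = 7.6809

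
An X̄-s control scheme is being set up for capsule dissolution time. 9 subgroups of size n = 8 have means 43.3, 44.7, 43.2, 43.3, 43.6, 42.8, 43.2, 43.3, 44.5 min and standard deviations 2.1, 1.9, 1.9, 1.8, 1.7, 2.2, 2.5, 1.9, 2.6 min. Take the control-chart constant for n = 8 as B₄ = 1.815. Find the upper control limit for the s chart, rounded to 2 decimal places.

3.75

s̄ = (2.1 + 1.9 + 1.9 + 1.8 + 1.7 + 2.2 + 2.5 + 1.9 + 2.6) / 9 = 2.0667
UCL_s = B₄·s̄ = 1.815 × 2.0667 = 3.7510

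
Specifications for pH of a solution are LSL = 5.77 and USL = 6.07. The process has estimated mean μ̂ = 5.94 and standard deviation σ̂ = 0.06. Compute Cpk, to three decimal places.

Cpu = (USL − μ̂) / (3σ̂) = (6.07 − 5.94) / (3 × 0.06) = 0.7222; Cpl = (μ̂ − LSL) / (3σ̂) = (5.94 − 5.77) / (3 × 0.06) = 0.9444; Cpk = min(Cpu, Cpl) = 0.7222

0.722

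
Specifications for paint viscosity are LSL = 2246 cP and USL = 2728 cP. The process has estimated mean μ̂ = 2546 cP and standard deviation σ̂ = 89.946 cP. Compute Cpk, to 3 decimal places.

0.674

Cpu = (USL − μ̂) / (3σ̂) = (2728 − 2546) / (3 × 89.946) = 0.6745; Cpl = (μ̂ − LSL) / (3σ̂) = (2546 − 2246) / (3 × 89.946) = 1.1118; Cpk = min(Cpu, Cpl) = 0.6745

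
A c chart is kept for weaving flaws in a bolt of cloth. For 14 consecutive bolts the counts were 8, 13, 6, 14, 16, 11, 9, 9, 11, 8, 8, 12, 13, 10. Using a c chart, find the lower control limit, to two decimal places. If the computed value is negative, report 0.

c̄ = (8 + 13 + 6 + 14 + 16 + 11 + 9 + 9 + 11 + 8 + 8 + 12 + 13 + 10) / 14 = 148 / 14 = 10.5714
LCL = c̄ − 3√c̄ = 10.5714 − 3 × 3.2514 = 0.8173

0.82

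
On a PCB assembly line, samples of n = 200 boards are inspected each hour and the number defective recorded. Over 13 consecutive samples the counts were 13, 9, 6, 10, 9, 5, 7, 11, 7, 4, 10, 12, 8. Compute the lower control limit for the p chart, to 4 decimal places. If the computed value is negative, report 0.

p̄ = Σdᵢ / (k·n) = 111 / (13 × 200) = 0.04269
LCL = p̄ − 3·√(p̄(1−p̄)/n) = 0.04269 − 3 × 0.01430 = -0.00019 → 0 (negative, so LCL = 0)

0.0000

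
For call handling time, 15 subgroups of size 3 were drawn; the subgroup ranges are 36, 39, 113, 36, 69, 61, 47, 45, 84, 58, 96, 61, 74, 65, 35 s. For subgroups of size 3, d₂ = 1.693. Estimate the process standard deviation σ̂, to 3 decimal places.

R̄ = (36 + 39 + 113 + 36 + 69 + 61 + 47 + 45 + 84 + 58 + 96 + 61 + 74 + 65 + 35) / 15 = 61.2667
σ̂ = R̄ / d₂ = 61.2667 / 1.693 = 36.1882

36.188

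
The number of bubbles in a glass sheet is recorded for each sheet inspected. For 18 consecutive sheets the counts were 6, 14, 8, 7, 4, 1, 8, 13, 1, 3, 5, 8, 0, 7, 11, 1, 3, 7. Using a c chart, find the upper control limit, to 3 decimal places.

13.259

c̄ = (6 + 14 + 8 + 7 + 4 + 1 + 8 + 13 + 1 + 3 + 5 + 8 + 0 + 7 + 11 + 1 + 3 + 7) / 18 = 107 / 18 = 5.9444
UCL = c̄ + 3√c̄ = 5.9444 + 3 × √5.9444 = 5.9444 + 3 × 2.4381 = 13.2588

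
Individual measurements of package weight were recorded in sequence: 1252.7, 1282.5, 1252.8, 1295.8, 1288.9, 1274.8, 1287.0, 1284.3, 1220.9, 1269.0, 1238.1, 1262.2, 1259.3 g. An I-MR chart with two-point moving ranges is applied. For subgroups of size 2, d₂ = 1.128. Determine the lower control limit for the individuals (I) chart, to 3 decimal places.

X̄ = (1252.7 + 1282.5 + 1252.8 + 1295.8 + 1288.9 + 1274.8 + 1287.0 + 1284.3 + 1220.9 + 1269.0 + 1238.1 + 1262.2 + 1259.3) / 13 = 1266.7923
Moving ranges: 29.8, 29.7, 43.0, 6.9, 14.1, 12.2, 2.7, 63.4, 48.1, 30.9, 24.1, 2.9; M̄R̄ = 307.8000 / 12 = 25.6500
LCL = X̄ − 3·M̄R̄/d₂ = 1266.7923 − 3 × 25.6500 / 1.128 = 1198.5742

1198.574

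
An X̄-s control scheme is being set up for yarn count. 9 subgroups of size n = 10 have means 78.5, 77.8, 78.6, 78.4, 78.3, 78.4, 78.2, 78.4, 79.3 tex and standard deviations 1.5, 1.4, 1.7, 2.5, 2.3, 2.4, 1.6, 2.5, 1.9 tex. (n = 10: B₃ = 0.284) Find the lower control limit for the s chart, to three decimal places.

s̄ = (1.5 + 1.4 + 1.7 + 2.5 + 2.3 + 2.4 + 1.6 + 2.5 + 1.9) / 9 = 1.9778
LCL_s = B₃·s̄ = 0.284 × 1.9778 = 0.5617

0.562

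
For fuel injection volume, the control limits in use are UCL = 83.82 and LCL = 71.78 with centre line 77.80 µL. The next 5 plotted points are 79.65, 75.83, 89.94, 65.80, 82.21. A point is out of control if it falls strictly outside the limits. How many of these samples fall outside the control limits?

Compare each point to [71.78, 83.82]: sample 3 = 89.94 > UCL; sample 4 = 65.80 < LCL.

2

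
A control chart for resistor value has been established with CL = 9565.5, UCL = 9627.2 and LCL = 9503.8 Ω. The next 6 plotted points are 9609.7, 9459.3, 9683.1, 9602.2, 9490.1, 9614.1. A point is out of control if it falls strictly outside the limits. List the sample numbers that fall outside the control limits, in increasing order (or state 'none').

2, 3, 5

Compare each point to [9503.8, 9627.2]: sample 2 = 9459.3 < LCL; sample 3 = 9683.1 > UCL; sample 5 = 9490.1 < LCL.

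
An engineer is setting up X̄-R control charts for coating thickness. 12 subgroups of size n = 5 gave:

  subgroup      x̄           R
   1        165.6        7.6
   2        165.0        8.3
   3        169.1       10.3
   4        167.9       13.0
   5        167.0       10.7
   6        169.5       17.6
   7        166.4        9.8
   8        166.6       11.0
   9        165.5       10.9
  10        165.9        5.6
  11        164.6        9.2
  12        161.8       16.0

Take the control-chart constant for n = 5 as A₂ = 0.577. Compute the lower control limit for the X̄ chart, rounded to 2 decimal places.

X̄̄ = (165.6 + 165.0 + 169.1 + 167.9 + 167.0 + 169.5 + 166.4 + 166.6 + 165.5 + 165.9 + 164.6 + 161.8) / 12 = 1994.9000 / 12 = 166.2417
R̄ = (7.6 + 8.3 + 10.3 + 13.0 + 10.7 + 17.6 + 9.8 + 11.0 + 10.9 + 5.6 + 9.2 + 16.0) / 12 = 130.0000 / 12 = 10.8333
LCL = X̄̄ − A₂·R̄ = 166.2417 − 0.577 × 10.8333 = 159.9908

159.99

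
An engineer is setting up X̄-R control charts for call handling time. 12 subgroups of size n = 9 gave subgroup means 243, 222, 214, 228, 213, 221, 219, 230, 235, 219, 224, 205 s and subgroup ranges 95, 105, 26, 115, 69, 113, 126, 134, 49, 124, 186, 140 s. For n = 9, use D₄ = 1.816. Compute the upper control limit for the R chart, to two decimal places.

R̄ = (95 + 105 + 26 + 115 + 69 + 113 + 126 + 134 + 49 + 124 + 186 + 140) / 12 = 1282.0000 / 12 = 106.8333
UCL_R = D₄·R̄ = 1.816 × 106.8333 = 194.0093

194.01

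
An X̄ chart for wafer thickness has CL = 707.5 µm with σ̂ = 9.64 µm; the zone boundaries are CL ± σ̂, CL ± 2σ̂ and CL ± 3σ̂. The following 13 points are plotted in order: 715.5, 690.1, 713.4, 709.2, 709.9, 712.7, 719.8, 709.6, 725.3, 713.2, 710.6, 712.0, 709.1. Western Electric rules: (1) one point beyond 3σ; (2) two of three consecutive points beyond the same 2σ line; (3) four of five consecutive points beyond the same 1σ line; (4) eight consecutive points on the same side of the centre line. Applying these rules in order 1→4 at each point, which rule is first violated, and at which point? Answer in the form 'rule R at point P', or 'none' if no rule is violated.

rule 4 at point 10

Zone of each point (C = within 1σ̂, B = 1σ̂–2σ̂, A = 2σ̂–3σ̂, * = beyond 3σ̂; sign = side of CL): 1:+C, 2:-B, 3:+C, 4:+C, 5:+C, 6:+C, 7:+B, 8:+C, 9:+B, 10:+C, 11:+C, 12:+C, 13:+C
Rule 4 (eight consecutive points on the same side of the centre line) is satisfied at point 10.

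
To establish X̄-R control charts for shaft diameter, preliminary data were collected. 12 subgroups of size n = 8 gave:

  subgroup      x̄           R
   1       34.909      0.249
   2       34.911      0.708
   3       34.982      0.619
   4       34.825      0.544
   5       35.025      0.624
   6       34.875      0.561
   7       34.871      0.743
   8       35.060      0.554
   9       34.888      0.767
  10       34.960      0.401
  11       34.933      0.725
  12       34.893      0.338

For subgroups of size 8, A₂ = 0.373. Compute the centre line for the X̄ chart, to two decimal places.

X̄̄ = (34.909 + 34.911 + 34.982 + 34.825 + 35.025 + 34.875 + 34.871 + 35.060 + 34.888 + 34.960 + 34.933 + 34.893) / 12 = 419.1320 / 12 = 34.9277
CL = X̄̄ = 34.9277

34.93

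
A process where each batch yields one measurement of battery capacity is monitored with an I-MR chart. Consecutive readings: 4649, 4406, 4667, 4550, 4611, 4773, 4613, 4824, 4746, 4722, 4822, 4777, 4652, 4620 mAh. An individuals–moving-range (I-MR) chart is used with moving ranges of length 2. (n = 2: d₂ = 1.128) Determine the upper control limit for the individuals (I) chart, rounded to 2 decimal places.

X̄ = (4649 + 4406 + 4667 + 4550 + 4611 + 4773 + 4613 + 4824 + 4746 + 4722 + 4822 + 4777 + 4652 + 4620) / 14 = 4673.7143
Moving ranges: 243, 261, 117, 61, 162, 160, 211, 78, 24, 100, 45, 125, 32; M̄R̄ = 1619.0000 / 13 = 124.5385
UCL = X̄ + 3·M̄R̄/d₂ = 4673.7143 + 3 × 124.5385 / 1.128 = 5004.9336

5004.93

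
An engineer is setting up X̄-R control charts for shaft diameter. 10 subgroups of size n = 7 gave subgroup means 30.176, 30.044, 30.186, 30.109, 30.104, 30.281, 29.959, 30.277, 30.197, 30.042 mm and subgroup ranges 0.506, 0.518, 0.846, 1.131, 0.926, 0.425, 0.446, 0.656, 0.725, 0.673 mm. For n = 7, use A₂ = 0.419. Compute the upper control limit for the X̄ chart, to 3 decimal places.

30.425

X̄̄ = (30.176 + 30.044 + 30.186 + 30.109 + 30.104 + 30.281 + 29.959 + 30.277 + 30.197 + 30.042) / 10 = 301.3750 / 10 = 30.1375
R̄ = (0.506 + 0.518 + 0.846 + 1.131 + 0.926 + 0.425 + 0.446 + 0.656 + 0.725 + 0.673) / 10 = 6.8520 / 10 = 0.6852
UCL = X̄̄ + A₂·R̄ = 30.1375 + 0.419 × 0.6852 = 30.4246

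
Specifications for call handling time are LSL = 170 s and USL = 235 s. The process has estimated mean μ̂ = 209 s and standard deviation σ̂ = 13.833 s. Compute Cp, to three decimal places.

Cp = (USL − LSL) / (6σ̂) = (235 − 170) / (6 × 13.833) = 65.0000 / 82.9980 = 0.7832

0.783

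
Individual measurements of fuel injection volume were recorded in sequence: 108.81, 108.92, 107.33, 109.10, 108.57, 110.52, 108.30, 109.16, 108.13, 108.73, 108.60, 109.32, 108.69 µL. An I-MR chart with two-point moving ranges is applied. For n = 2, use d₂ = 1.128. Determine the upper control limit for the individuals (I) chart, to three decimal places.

111.474

X̄ = (108.81 + 108.92 + 107.33 + 109.10 + 108.57 + 110.52 + 108.30 + 109.16 + 108.13 + 108.73 + 108.60 + 109.32 + 108.69) / 13 = 108.7831
Moving ranges: 0.11, 1.59, 1.77, 0.53, 1.95, 2.22, 0.86, 1.03, 0.60, 0.13, 0.72, 0.63; M̄R̄ = 12.1400 / 12 = 1.0117
UCL = X̄ + 3·M̄R̄/d₂ = 108.7831 + 3 × 1.0117 / 1.128 = 111.4737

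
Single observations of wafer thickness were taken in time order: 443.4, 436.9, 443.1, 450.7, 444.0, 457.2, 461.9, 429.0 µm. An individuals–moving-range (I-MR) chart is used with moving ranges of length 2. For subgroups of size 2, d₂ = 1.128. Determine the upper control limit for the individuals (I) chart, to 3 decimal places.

475.334

X̄ = (443.4 + 436.9 + 443.1 + 450.7 + 444.0 + 457.2 + 461.9 + 429.0) / 8 = 445.7750
Moving ranges: 6.5, 6.2, 7.6, 6.7, 13.2, 4.7, 32.9; M̄R̄ = 77.8000 / 7 = 11.1143
UCL = X̄ + 3·M̄R̄/d₂ = 445.7750 + 3 × 11.1143 / 1.128 = 475.3343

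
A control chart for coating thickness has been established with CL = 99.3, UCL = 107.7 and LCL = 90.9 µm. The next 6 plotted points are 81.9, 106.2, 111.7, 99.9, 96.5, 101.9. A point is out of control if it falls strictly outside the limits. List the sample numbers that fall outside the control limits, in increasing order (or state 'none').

1, 3

Compare each point to [90.9, 107.7]: sample 1 = 81.9 < LCL; sample 3 = 111.7 > UCL.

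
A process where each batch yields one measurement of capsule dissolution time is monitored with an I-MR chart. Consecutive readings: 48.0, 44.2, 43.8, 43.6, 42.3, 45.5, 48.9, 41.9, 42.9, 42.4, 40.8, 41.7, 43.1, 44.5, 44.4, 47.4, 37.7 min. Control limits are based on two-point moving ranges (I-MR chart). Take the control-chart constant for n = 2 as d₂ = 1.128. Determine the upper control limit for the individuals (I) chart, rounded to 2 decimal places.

50.18

X̄ = (48.0 + 44.2 + 43.8 + 43.6 + 42.3 + 45.5 + 48.9 + 41.9 + 42.9 + 42.4 + 40.8 + 41.7 + 43.1 + 44.5 + 44.4 + 47.4 + 37.7) / 17 = 43.7118
Moving ranges: 3.8, 0.4, 0.2, 1.3, 3.2, 3.4, 7.0, 1.0, 0.5, 1.6, 0.9, 1.4, 1.4, 0.1, 3.0, 9.7; M̄R̄ = 38.9000 / 16 = 2.4312
UCL = X̄ + 3·M̄R̄/d₂ = 43.7118 + 3 × 2.4312 / 1.128 = 50.1779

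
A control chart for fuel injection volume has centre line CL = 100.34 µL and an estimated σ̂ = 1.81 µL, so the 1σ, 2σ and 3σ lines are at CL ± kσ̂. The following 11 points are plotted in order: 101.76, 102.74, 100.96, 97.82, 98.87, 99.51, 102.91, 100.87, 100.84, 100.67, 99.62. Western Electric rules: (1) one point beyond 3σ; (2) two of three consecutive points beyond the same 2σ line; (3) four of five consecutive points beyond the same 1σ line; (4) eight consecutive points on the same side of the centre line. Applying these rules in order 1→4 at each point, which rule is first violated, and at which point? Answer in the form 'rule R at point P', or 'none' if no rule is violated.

none

Zone of each point (C = within 1σ̂, B = 1σ̂–2σ̂, A = 2σ̂–3σ̂, * = beyond 3σ̂; sign = side of CL): 1:+C, 2:+B, 3:+C, 4:-B, 5:-C, 6:-C, 7:+B, 8:+C, 9:+C, 10:+C, 11:-C
No rule fires across all 11 points.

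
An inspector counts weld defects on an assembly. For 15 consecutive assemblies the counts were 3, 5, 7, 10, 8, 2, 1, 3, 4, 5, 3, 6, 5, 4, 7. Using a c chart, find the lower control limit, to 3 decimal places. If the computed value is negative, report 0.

0.000

c̄ = (3 + 5 + 7 + 10 + 8 + 2 + 1 + 3 + 4 + 5 + 3 + 6 + 5 + 4 + 7) / 15 = 73 / 15 = 4.8667
LCL = c̄ − 3√c̄ = 4.8667 − 3 × 2.2061 = -1.7515 → 0 (cannot be negative)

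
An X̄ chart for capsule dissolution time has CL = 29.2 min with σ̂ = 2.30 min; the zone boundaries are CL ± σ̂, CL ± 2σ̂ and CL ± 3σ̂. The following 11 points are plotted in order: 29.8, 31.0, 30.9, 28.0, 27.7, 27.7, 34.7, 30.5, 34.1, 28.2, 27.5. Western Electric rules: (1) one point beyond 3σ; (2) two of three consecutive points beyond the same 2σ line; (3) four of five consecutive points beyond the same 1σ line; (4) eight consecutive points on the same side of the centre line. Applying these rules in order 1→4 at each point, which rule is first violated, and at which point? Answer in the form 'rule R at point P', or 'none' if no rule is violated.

Zone of each point (C = within 1σ̂, B = 1σ̂–2σ̂, A = 2σ̂–3σ̂, * = beyond 3σ̂; sign = side of CL): 1:+C, 2:+C, 3:+C, 4:-C, 5:-C, 6:-C, 7:+A, 8:+C, 9:+A, 10:-C, 11:-C
Rule 2 (two of three consecutive points beyond the same 2σ limit) is satisfied at point 9.

rule 2 at point 9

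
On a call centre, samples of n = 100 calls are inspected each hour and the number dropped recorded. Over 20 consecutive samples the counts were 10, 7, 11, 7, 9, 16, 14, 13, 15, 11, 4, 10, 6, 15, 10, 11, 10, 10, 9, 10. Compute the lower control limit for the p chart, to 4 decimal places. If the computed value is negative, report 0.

0.0124

p̄ = Σdᵢ / (k·n) = 208 / (20 × 100) = 0.10400
LCL = p̄ − 3·√(p̄(1−p̄)/n) = 0.10400 − 3 × 0.03053 = 0.01242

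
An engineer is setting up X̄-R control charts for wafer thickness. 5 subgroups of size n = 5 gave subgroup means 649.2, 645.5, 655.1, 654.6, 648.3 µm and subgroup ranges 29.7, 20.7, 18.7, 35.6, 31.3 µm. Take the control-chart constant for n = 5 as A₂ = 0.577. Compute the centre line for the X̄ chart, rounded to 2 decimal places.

X̄̄ = (649.2 + 645.5 + 655.1 + 654.6 + 648.3) / 5 = 3252.7000 / 5 = 650.5400
CL = X̄̄ = 650.5400

650.54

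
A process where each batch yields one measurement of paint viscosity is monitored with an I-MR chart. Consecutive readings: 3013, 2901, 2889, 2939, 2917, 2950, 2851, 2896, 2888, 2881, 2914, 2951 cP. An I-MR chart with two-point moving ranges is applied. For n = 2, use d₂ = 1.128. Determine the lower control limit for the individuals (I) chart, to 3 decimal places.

2805.098

X̄ = (3013 + 2901 + 2889 + 2939 + 2917 + 2950 + 2851 + 2896 + 2888 + 2881 + 2914 + 2951) / 12 = 2915.8333
Moving ranges: 112, 12, 50, 22, 33, 99, 45, 8, 7, 33, 37; M̄R̄ = 458.0000 / 11 = 41.6364
LCL = X̄ − 3·M̄R̄/d₂ = 2915.8333 − 3 × 41.6364 / 1.128 = 2805.0983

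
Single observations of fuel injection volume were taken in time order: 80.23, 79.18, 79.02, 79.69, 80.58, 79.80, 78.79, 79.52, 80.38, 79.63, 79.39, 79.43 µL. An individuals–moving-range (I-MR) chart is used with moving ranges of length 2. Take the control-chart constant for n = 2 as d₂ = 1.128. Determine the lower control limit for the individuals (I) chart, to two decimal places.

77.90

X̄ = (80.23 + 79.18 + 79.02 + 79.69 + 80.58 + 79.80 + 78.79 + 79.52 + 80.38 + 79.63 + 79.39 + 79.43) / 12 = 79.6367
Moving ranges: 1.05, 0.16, 0.67, 0.89, 0.78, 1.01, 0.73, 0.86, 0.75, 0.24, 0.04; M̄R̄ = 7.1800 / 11 = 0.6527
LCL = X̄ − 3·M̄R̄/d₂ = 79.6367 − 3 × 0.6527 / 1.128 = 77.9007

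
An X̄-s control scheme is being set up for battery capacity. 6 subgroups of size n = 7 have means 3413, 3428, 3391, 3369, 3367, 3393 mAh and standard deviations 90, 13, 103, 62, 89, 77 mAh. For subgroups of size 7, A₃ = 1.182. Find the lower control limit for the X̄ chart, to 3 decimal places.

X̄̄ = (3413 + 3428 + 3391 + 3369 + 3367 + 3393) / 6 = 3393.5000
s̄ = (90 + 13 + 103 + 62 + 89 + 77) / 6 = 72.3333
LCL = X̄̄ − A₃·s̄ = 3393.5000 − 1.182 × 72.3333 = 3308.0020

3308.002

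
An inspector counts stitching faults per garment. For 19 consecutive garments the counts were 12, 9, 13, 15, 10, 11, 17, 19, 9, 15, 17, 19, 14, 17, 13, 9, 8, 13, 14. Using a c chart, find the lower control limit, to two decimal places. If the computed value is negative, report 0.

2.40

c̄ = (12 + 9 + 13 + 15 + 10 + 11 + 17 + 19 + 9 + 15 + 17 + 19 + 14 + 17 + 13 + 9 + 8 + 13 + 14) / 19 = 254 / 19 = 13.3684
LCL = c̄ − 3√c̄ = 13.3684 − 3 × 3.6563 = 2.3996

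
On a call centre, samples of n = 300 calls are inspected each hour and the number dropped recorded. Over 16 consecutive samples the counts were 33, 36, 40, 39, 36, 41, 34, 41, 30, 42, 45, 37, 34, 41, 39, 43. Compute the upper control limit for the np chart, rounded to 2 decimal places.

p̄ = Σdᵢ / (k·n) = 611 / (16 × 300) = 0.12729
UCL = np̄ + 3·√(np̄(1−p̄)) = 38.1875 + 3 × √(38.1875×0.87271) = 38.1875 + 3 × 5.7729 = 55.5062

55.51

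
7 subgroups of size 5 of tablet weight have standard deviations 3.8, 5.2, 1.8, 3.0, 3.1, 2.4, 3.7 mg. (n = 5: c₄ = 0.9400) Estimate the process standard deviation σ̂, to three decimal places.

s̄ = (3.8 + 5.2 + 1.8 + 3.0 + 3.1 + 2.4 + 3.7) / 7 = 3.2857
σ̂ = s̄ / c₄ = 3.2857 / 0.9400 = 3.4954

3.495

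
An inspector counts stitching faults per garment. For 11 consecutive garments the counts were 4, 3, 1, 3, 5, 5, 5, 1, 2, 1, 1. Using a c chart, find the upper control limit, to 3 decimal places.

7.854

c̄ = (4 + 3 + 1 + 3 + 5 + 5 + 5 + 1 + 2 + 1 + 1) / 11 = 31 / 11 = 2.8182
UCL = c̄ + 3√c̄ = 2.8182 + 3 × √2.8182 = 2.8182 + 3 × 1.6787 = 7.8544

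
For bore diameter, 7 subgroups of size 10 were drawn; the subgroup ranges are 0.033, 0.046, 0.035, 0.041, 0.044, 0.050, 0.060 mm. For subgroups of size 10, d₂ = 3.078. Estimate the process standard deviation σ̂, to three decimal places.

0.014

R̄ = (0.033 + 0.046 + 0.035 + 0.041 + 0.044 + 0.050 + 0.060) / 7 = 0.0441
σ̂ = R̄ / d₂ = 0.0441 / 3.078 = 0.0143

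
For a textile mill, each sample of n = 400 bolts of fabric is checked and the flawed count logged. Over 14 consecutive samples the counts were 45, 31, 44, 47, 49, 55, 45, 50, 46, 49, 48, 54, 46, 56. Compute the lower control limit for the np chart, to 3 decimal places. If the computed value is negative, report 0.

28.090

p̄ = Σdᵢ / (k·n) = 665 / (14 × 400) = 0.11875
LCL = np̄ − 3·√(np̄(1−p̄)) = 47.5000 − 3 × 6.4699 = 28.0904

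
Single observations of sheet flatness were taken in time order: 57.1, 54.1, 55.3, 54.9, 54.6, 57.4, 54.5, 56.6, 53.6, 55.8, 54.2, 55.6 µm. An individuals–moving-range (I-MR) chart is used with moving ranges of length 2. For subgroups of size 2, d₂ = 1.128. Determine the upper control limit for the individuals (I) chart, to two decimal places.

60.36

X̄ = (57.1 + 54.1 + 55.3 + 54.9 + 54.6 + 57.4 + 54.5 + 56.6 + 53.6 + 55.8 + 54.2 + 55.6) / 12 = 55.3083
Moving ranges: 3.0, 1.2, 0.4, 0.3, 2.8, 2.9, 2.1, 3.0, 2.2, 1.6, 1.4; M̄R̄ = 20.9000 / 11 = 1.9000
UCL = X̄ + 3·M̄R̄/d₂ = 55.3083 + 3 × 1.9000 / 1.128 = 60.3615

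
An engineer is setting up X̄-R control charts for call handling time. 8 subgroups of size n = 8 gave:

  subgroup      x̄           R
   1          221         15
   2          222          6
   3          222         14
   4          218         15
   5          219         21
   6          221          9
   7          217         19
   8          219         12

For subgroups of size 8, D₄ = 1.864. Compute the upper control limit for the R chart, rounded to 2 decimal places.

25.86

R̄ = (15 + 6 + 14 + 15 + 21 + 9 + 19 + 12) / 8 = 111.0000 / 8 = 13.8750
UCL_R = D₄·R̄ = 1.864 × 13.8750 = 25.8630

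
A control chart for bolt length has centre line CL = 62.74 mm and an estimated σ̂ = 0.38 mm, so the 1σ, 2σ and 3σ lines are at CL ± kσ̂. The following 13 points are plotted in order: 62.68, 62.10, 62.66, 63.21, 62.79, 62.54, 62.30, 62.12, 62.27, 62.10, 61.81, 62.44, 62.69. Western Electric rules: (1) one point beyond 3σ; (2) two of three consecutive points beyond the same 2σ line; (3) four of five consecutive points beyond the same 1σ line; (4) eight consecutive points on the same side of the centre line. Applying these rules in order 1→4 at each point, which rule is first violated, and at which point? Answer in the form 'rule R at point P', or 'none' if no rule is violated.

rule 3 at point 10

Zone of each point (C = within 1σ̂, B = 1σ̂–2σ̂, A = 2σ̂–3σ̂, * = beyond 3σ̂; sign = side of CL): 1:-C, 2:-B, 3:-C, 4:+B, 5:+C, 6:-C, 7:-B, 8:-B, 9:-B, 10:-B, 11:-A, 12:-C, 13:-C
Rule 3 (four of five consecutive points beyond the same 1σ limit) is satisfied at point 10.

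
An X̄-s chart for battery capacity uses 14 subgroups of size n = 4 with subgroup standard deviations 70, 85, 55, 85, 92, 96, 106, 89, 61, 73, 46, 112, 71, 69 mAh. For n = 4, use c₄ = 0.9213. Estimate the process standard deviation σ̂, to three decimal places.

86.059

s̄ = (70 + 85 + 55 + 85 + 92 + 96 + 106 + 89 + 61 + 73 + 46 + 112 + 71 + 69) / 14 = 79.2857
σ̂ = s̄ / c₄ = 79.2857 / 0.9213 = 86.0585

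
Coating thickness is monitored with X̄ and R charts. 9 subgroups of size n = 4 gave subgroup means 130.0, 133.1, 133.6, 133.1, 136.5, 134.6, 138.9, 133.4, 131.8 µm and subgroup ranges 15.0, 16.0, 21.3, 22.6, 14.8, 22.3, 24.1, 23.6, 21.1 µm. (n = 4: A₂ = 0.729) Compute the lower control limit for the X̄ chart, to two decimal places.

X̄̄ = (130.0 + 133.1 + 133.6 + 133.1 + 136.5 + 134.6 + 138.9 + 133.4 + 131.8) / 9 = 1205.0000 / 9 = 133.8889
R̄ = (15.0 + 16.0 + 21.3 + 22.6 + 14.8 + 22.3 + 24.1 + 23.6 + 21.1) / 9 = 180.8000 / 9 = 20.0889
LCL = X̄̄ − A₂·R̄ = 133.8889 − 0.729 × 20.0889 = 119.2441

119.24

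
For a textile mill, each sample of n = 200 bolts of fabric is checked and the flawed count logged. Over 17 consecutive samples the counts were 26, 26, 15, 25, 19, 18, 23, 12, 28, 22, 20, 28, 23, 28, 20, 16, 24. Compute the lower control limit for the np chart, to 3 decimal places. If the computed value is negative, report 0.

8.682

p̄ = Σdᵢ / (k·n) = 373 / (17 × 200) = 0.10971
LCL = np̄ − 3·√(np̄(1−p̄)) = 21.9412 − 3 × 4.4197 = 8.6820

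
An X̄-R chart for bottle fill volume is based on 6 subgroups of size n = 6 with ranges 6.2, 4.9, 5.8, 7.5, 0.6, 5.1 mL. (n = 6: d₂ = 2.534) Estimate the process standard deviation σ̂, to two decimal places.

R̄ = (6.2 + 4.9 + 5.8 + 7.5 + 0.6 + 5.1) / 6 = 5.0167
σ̂ = R̄ / d₂ = 5.0167 / 2.534 = 1.9797

1.98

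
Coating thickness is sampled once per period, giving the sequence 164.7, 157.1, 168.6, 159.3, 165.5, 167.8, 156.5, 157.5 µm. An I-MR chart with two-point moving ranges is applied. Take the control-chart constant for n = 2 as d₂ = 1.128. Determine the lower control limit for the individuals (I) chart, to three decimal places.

143.432

X̄ = (164.7 + 157.1 + 168.6 + 159.3 + 165.5 + 167.8 + 156.5 + 157.5) / 8 = 162.1250
Moving ranges: 7.6, 11.5, 9.3, 6.2, 2.3, 11.3, 1.0; M̄R̄ = 49.2000 / 7 = 7.0286
LCL = X̄ − 3·M̄R̄/d₂ = 162.1250 − 3 × 7.0286 / 1.128 = 143.4320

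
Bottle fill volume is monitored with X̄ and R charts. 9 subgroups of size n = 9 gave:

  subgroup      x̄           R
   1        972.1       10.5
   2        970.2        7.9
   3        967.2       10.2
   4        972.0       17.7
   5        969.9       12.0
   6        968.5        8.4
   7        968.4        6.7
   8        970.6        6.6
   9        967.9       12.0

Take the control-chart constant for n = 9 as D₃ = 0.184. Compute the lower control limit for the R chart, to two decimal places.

1.88

R̄ = (10.5 + 7.9 + 10.2 + 17.7 + 12.0 + 8.4 + 6.7 + 6.6 + 12.0) / 9 = 92.0000 / 9 = 10.2222
LCL_R = D₃·R̄ = 0.184 × 10.2222 = 1.8809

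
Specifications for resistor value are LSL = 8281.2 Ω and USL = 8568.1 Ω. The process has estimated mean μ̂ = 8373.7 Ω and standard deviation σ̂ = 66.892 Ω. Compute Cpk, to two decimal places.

0.46

Cpu = (USL − μ̂) / (3σ̂) = (8568.1 − 8373.7) / (3 × 66.892) = 0.9687; Cpl = (μ̂ − LSL) / (3σ̂) = (8373.7 − 8281.2) / (3 × 66.892) = 0.4609; Cpk = min(Cpu, Cpl) = 0.4609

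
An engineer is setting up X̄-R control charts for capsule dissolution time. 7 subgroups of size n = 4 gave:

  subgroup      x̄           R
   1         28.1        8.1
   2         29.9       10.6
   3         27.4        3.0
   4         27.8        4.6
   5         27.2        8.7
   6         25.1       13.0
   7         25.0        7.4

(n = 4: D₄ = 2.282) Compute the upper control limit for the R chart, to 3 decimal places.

R̄ = (8.1 + 10.6 + 3.0 + 4.6 + 8.7 + 13.0 + 7.4) / 7 = 55.4000 / 7 = 7.9143
UCL_R = D₄·R̄ = 2.282 × 7.9143 = 18.0604

18.060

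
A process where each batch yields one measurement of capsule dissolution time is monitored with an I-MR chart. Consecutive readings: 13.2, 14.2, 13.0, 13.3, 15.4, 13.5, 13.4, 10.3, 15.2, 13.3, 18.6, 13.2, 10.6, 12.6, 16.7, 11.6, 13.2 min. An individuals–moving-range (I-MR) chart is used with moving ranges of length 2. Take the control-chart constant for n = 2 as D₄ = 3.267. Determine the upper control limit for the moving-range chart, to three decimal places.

8.698

Moving ranges: 1.0, 1.2, 0.3, 2.1, 1.9, 0.1, 3.1, 4.9, 1.9, 5.3, 5.4, 2.6, 2.0, 4.1, 5.1, 1.6; M̄R̄ = 42.6000 / 16 = 2.6625
UCL_MR = D₄·M̄R̄ = 3.267 × 2.6625 = 8.6984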